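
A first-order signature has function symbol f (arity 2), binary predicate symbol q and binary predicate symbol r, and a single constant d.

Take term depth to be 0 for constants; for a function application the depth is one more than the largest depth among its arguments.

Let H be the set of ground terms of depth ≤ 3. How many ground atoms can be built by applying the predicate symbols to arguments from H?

1352

First count ground terms of depth ≤ 3.
Let N_k count ground terms of depth at most k. Each non-constant term of depth ≤ k is some function symbol applied to depth-≤(k−1) arguments, giving N_k = 1 + N_{k-1}^2.
N_0 = 1
N_1 = 1 + 1^2 = 2
N_2 = 1 + 2^2 = 5
N_3 = 1 + 5^2 = 26
So |H| = 26.
For each predicate symbol, the number of ground atoms is |H| raised to its arity; summing:
  q: 26^2 = 676;  r: 26^2 = 676
Total ground atoms: 676 + 676 = 1352.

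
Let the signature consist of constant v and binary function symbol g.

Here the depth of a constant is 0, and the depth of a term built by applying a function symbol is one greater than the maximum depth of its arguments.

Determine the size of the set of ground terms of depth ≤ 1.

2

Let N_k count ground terms of depth at most k. Each non-constant term of depth ≤ k is some function symbol applied to depth-≤(k−1) arguments, giving N_k = 1 + N_{k-1}^2.
N_0 = 1
N_1 = 1 + 1^2 = 2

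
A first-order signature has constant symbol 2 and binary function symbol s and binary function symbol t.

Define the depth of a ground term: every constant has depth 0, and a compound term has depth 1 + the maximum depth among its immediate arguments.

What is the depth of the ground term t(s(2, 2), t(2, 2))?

2

depth(s(2, 2)) = 1 + max(0, 0) = 1
depth(t(2, 2)) = 1 + max(0, 0) = 1
depth(t(s(2, 2), t(2, 2))) = 1 + max(1, 1) = 2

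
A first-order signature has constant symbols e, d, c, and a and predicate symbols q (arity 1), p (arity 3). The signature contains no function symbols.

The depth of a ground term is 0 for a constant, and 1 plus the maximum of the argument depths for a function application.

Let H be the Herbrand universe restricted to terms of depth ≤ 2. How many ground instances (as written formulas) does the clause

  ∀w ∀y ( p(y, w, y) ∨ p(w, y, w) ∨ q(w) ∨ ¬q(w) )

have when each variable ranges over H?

16

Ground terms of depth ≤ 2:
  With no function symbols every ground term is a constant, so there are exactly 4 ground terms at every depth bound.
  N_0 = 4
  N_1 = 4
  N_2 = 4
  Explicitly: e, d, c, a.
So there are 4 ground terms available for substitution.
There are 2 variables to instantiate (w, y), each occurring in at least one literal, so different choices give different ground instances.
Number of ground instances = 4^2 = 16.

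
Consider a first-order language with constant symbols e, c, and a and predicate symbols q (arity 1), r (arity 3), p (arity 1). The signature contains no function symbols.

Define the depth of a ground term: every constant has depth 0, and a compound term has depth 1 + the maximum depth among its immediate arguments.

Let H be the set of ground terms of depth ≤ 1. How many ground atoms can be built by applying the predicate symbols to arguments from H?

First count ground terms of depth ≤ 1.
With no function symbols every ground term is a constant, so there are exactly 3 ground terms at every depth bound.
N_0 = 3
N_1 = 3
So |H| = 3.
A ground atom is a predicate applied to a tuple of terms from H, so the count is the sum over predicates of |H|^arity:
  q: 3;  r: 3^3 = 27;  p: 3
Total ground atoms: 3 + 27 + 3 = 33.

33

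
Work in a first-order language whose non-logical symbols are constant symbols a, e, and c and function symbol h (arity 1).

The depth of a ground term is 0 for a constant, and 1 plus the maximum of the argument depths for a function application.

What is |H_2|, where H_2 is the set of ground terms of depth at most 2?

9

Let N_k count ground terms of depth at most k. Each non-constant term of depth ≤ k is some function symbol applied to depth-≤(k−1) arguments, giving N_k = 3 + N_{k-1}.
N_0 = 3
N_1 = 3 + 3 = 6
N_2 = 3 + 6 = 9
Explicitly: a, e, c, h(a), h(e), h(c), h(h(a)), h(h(e)), h(h(c)).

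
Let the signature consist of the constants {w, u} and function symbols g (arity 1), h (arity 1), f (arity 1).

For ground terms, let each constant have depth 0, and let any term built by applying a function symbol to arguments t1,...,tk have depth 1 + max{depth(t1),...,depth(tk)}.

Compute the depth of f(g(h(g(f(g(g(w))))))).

7

depth(g(w)) = 1 + depth(w) = 1 + 0 = 1
depth(g(g(w))) = 1 + depth(g(w)) = 1 + 1 = 2
depth(f(g(g(w)))) = 1 + depth(g(g(w))) = 1 + 2 = 3
depth(g(f(g(g(w))))) = 1 + depth(f(g(g(w)))) = 1 + 3 = 4
depth(h(g(f(g(g(w)))))) = 1 + depth(g(f(g(g(w))))) = 1 + 4 = 5
depth(g(h(g(f(g(g(w))))))) = 1 + depth(h(g(f(g(g(w)))))) = 1 + 5 = 6
depth(f(g(h(g(f(g(g(w)))))))) = 1 + depth(g(h(g(f(g(g(w))))))) = 1 + 6 = 7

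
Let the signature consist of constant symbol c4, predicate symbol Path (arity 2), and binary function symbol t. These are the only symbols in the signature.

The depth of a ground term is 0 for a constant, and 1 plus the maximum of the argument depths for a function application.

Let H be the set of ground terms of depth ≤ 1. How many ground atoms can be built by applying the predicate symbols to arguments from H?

First count ground terms of depth ≤ 1.
Count level by level. With function symbols t/2, the terms of depth ≤ k are the 1 constant together with each function applied to depth-≤(k−1) tuples, so N_k = 1 + N_{k-1}^2.
N_0 = 1
N_1 = 1 + 1^2 = 2
So |H| = 2.
A ground atom is a predicate applied to a tuple of terms from H, so the count is the sum over predicates of |H|^arity:
  Path: 2^2 = 4
Total ground atoms: 4.

4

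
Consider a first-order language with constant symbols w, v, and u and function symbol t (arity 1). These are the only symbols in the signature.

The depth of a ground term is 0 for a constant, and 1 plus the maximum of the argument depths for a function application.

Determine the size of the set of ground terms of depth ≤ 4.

15

Write N_k for the number of ground terms of depth ≤ k. A term of depth ≤ k is either a constant or a function symbol applied to arguments of depth ≤ k−1, so N_k = 3 + N_{k-1}.
N_0 = 3
N_1 = 3 + 3 = 6
N_2 = 3 + 6 = 9
N_3 = 3 + 9 = 12
N_4 = 3 + 12 = 15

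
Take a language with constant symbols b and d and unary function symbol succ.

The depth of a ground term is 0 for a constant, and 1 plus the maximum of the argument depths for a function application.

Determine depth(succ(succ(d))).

2

depth(succ(d)) = 1 + depth(d) = 1 + 0 = 1
depth(succ(succ(d))) = 1 + depth(succ(d)) = 1 + 1 = 2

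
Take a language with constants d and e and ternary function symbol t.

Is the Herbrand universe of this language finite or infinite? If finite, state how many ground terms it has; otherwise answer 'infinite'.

infinite

The signature has at least one function symbol (t, arity 3) and at least one constant (d).
Iterating t gives infinitely many distinct ground terms: d, t(d, d, d), t(t(d, d, d), t(d, d, d), t(d, d, d)), ...
So the Herbrand universe is infinite.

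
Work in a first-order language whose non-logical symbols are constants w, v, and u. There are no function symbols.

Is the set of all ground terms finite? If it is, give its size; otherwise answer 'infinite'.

3

There are no function symbols, so every ground term is one of the 3 constants.
The Herbrand universe is {w, v, u}, which is finite with 3 elements.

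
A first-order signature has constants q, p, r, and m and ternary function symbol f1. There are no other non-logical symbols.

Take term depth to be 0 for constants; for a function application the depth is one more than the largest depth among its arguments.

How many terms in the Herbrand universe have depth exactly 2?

314368

Count level by level. With function symbols f1/3, the terms of depth ≤ k are the 4 constants together with each function applied to depth-≤(k−1) tuples, so N_k = 4 + N_{k-1}^3.
N_0 = 4
N_1 = 4 + 4^3 = 68
N_2 = 4 + 68^3 = 314436
Terms of depth exactly 2: N_2 − N_1 = 314436 − 68 = 314368.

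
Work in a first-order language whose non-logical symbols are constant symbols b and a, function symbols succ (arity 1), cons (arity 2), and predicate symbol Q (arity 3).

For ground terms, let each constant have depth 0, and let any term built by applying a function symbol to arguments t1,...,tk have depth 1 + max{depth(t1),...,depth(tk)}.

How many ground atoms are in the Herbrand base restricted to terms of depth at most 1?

512

First count ground terms of depth ≤ 1.
Write N_k for the number of ground terms of depth ≤ k. A term of depth ≤ k is either a constant or a function symbol applied to arguments of depth ≤ k−1, so N_k = 2 + N_{k-1} + N_{k-1}^2.
N_0 = 2
N_1 = 2 + 2 + 2^2 = 8
So |H| = 8.
For each predicate symbol, the number of ground atoms is |H| raised to its arity; summing:
  Q: 8^3 = 512
Total ground atoms: 512.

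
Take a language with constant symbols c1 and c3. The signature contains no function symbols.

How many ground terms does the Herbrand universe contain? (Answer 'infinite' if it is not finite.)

There are no function symbols, so every ground term is one of the 2 constants.
The Herbrand universe is {c1, c3}, which is finite with 2 elements.

2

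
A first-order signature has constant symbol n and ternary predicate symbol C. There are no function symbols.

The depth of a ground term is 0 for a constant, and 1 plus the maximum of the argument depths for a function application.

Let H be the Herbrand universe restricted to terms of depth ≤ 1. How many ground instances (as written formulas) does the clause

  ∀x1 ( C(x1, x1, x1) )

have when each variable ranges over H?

1

Ground terms of depth ≤ 1:
  With no function symbols every ground term is a constant, so there is exactly 1 ground term at every depth bound.
  N_0 = 1
  N_1 = 1
  Explicitly: n.
So there is exactly 1 ground term available for substitution.
The clause has 1 distinct variable (x1), which appears in the body. In the free term algebra distinct substitutions yield syntactically distinct ground instances.
Number of ground instances = 1.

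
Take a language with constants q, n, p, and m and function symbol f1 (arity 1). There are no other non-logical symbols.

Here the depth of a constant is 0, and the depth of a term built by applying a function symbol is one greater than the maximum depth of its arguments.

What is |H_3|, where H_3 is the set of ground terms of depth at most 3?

16

Let N_k count ground terms of depth at most k. Each non-constant term of depth ≤ k is some function symbol applied to depth-≤(k−1) arguments, giving N_k = 4 + N_{k-1}.
N_0 = 4
N_1 = 4 + 4 = 8
N_2 = 4 + 8 = 12
N_3 = 4 + 12 = 16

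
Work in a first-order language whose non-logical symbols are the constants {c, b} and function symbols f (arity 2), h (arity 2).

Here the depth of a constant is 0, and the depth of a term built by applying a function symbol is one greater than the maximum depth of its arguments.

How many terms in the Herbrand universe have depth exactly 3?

81408

Count level by level. With function symbols f/2, h/2, the terms of depth ≤ k are the 2 constants together with each function applied to depth-≤(k−1) tuples, so N_k = 2 + N_{k-1}^2 + N_{k-1}^2.
N_0 = 2
N_1 = 2 + 2^2 + 2^2 = 10
N_2 = 2 + 10^2 + 10^2 = 202
N_3 = 2 + 202^2 + 202^2 = 81610
Terms of depth exactly 3: N_3 − N_2 = 81610 − 202 = 81408.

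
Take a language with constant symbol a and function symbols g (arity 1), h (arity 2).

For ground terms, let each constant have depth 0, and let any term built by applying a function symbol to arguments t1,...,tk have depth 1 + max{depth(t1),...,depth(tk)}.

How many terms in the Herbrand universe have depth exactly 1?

2

If N_k denotes the number of depth-≤k ground terms, the 1 constant gives N_0 = 1, and each function symbol of arity r contributes N_{k-1}^r new terms at level k: N_k = 1 + N_{k-1} + N_{k-1}^2.
N_0 = 1
N_1 = 1 + 1 + 1^2 = 3
Terms of depth exactly 1: N_1 − N_0 = 3 − 1 = 2.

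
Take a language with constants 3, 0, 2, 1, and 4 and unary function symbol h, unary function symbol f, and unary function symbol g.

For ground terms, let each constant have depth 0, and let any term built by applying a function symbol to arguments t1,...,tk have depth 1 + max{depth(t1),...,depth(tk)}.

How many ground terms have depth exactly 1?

Count level by level. With function symbols h/1, f/1, g/1, the terms of depth ≤ k are the 5 constants together with each function applied to depth-≤(k−1) tuples, so N_k = 5 + N_{k-1} + N_{k-1} + N_{k-1}.
N_0 = 5
N_1 = 5 + 5 + 5 + 5 = 20
Terms of depth exactly 1: N_1 − N_0 = 20 − 5 = 15.

15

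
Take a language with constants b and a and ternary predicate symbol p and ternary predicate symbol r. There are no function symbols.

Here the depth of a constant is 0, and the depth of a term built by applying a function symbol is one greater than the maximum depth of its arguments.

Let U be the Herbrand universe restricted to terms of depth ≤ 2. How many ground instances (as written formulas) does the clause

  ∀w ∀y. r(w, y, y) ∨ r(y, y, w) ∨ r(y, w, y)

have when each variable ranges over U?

4

Ground terms of depth ≤ 2:
  With no function symbols every ground term is a constant, so there are exactly 2 ground terms at every depth bound.
  N_0 = 2
  N_1 = 2
  N_2 = 2
  Explicitly: b, a.
So there are 2 ground terms available for substitution.
The body mentions every one of the 2 quantified variables; since ground terms form a free algebra, no two substitutions collapse to the same formula.
Number of ground instances = 2^2 = 4.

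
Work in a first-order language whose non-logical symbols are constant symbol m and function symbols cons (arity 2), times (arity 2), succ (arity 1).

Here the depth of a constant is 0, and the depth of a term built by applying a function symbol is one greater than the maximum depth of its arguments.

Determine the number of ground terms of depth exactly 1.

3

If N_k denotes the number of depth-≤k ground terms, the 1 constant gives N_0 = 1, and each function symbol of arity r contributes N_{k-1}^r new terms at level k: N_k = 1 + N_{k-1}^2 + N_{k-1}^2 + N_{k-1}.
N_0 = 1
N_1 = 1 + 1^2 + 1^2 + 1 = 4
Terms of depth exactly 1: N_1 − N_0 = 4 − 1 = 3.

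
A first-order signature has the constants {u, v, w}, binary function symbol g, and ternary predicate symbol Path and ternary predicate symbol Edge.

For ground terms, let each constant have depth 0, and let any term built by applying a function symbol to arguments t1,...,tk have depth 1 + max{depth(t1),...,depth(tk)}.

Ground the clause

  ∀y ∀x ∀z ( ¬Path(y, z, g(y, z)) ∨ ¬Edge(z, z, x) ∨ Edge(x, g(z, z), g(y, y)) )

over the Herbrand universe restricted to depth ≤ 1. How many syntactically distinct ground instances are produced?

1728

Ground terms of depth ≤ 1:
  Count level by level. With function symbols g/2, the terms of depth ≤ k are the 3 constants together with each function applied to depth-≤(k−1) tuples, so N_k = 3 + N_{k-1}^2.
  N_0 = 3
  N_1 = 3 + 3^2 = 12
  Explicitly: u, v, w, g(u, u), g(u, v), g(u, w), g(v, u), g(v, v), g(v, w), g(w, u), g(w, v), g(w, w).
So there are 12 ground terms available for substitution.
The body mentions every one of the 3 quantified variables; since ground terms form a free algebra, no two substitutions collapse to the same formula.
Number of ground instances = 12^3 = 1728.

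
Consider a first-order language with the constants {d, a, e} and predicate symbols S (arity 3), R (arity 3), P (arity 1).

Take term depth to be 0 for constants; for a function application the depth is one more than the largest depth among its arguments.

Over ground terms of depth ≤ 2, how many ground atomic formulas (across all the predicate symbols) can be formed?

57

First count ground terms of depth ≤ 2.
With no function symbols every ground term is a constant, so there are exactly 3 ground terms at every depth bound.
N_0 = 3
N_1 = 3
N_2 = 3
So |H| = 3.
For each predicate symbol, the number of ground atoms is |H| raised to its arity; summing:
  S: 3^3 = 27;  R: 3^3 = 27;  P: 3
Total ground atoms: 27 + 27 + 3 = 57.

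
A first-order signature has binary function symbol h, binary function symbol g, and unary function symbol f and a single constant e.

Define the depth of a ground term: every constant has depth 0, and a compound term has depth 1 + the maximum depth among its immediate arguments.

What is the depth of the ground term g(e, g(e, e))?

2

depth(g(e, e)) = 1 + max(0, 0) = 1
depth(g(e, g(e, e))) = 1 + max(0, 1) = 2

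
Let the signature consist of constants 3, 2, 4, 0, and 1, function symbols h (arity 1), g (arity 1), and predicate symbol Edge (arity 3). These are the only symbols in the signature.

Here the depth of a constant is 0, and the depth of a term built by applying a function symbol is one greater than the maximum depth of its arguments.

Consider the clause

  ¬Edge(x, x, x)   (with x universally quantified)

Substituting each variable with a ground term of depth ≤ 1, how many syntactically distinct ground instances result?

Ground terms of depth ≤ 1:
  Write N_k for the number of ground terms of depth ≤ k. A term of depth ≤ k is either a constant or a function symbol applied to arguments of depth ≤ k−1, so N_k = 5 + N_{k-1} + N_{k-1}.
  N_0 = 5
  N_1 = 5 + 5 + 5 = 15
So there are 15 ground terms available for substitution.
There is 1 variable to instantiate (x),  occurring in at least one literal, so different choices give different ground instances.
Number of ground instances = 15.

15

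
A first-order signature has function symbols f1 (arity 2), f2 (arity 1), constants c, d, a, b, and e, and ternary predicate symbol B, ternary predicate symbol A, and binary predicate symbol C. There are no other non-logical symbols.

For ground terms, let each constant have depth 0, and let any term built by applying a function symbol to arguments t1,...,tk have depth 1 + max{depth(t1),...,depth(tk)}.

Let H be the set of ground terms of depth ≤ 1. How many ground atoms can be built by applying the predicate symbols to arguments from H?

First count ground terms of depth ≤ 1.
Write N_k for the number of ground terms of depth ≤ k. A term of depth ≤ k is either a constant or a function symbol applied to arguments of depth ≤ k−1, so N_k = 5 + N_{k-1}^2 + N_{k-1}.
N_0 = 5
N_1 = 5 + 5^2 + 5 = 35
So |H| = 35.
Each predicate of arity r yields |H|^r ground atoms (one per choice of an r-tuple from H):
  B: 35^3 = 42875;  A: 35^3 = 42875;  C: 35^2 = 1225
Total ground atoms: 42875 + 42875 + 1225 = 86975.

86975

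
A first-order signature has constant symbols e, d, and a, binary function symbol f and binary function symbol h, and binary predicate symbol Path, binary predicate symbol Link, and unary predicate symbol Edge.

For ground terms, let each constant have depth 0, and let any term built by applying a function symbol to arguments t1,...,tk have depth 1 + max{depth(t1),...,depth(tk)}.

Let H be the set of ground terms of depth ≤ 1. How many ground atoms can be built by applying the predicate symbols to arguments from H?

903

First count ground terms of depth ≤ 1.
If N_k denotes the number of depth-≤k ground terms, the 3 constants give N_0 = 3, and each function symbol of arity r contributes N_{k-1}^r new terms at level k: N_k = 3 + N_{k-1}^2 + N_{k-1}^2.
N_0 = 3
N_1 = 3 + 3^2 + 3^2 = 21
So |H| = 21.
For each predicate symbol, the number of ground atoms is |H| raised to its arity; summing:
  Path: 21^2 = 441;  Link: 21^2 = 441;  Edge: 21
Total ground atoms: 441 + 441 + 21 = 903.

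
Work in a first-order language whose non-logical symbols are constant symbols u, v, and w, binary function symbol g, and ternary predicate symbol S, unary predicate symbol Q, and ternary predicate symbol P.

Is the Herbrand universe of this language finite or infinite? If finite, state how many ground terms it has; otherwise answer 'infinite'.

The signature has at least one function symbol (g, arity 2) and at least one constant (u).
Iterating g gives infinitely many distinct ground terms: u, g(u, u), g(g(u, u), g(u, u)), ...
So the Herbrand universe is infinite.

infinite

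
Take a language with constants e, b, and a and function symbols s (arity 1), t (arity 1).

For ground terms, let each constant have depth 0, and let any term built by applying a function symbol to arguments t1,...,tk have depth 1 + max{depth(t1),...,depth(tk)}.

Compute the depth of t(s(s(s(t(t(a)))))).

6

depth(t(a)) = 1 + depth(a) = 1 + 0 = 1
depth(t(t(a))) = 1 + depth(t(a)) = 1 + 1 = 2
depth(s(t(t(a)))) = 1 + depth(t(t(a))) = 1 + 2 = 3
depth(s(s(t(t(a))))) = 1 + depth(s(t(t(a)))) = 1 + 3 = 4
depth(s(s(s(t(t(a)))))) = 1 + depth(s(s(t(t(a))))) = 1 + 4 = 5
depth(t(s(s(s(t(t(a))))))) = 1 + depth(s(s(s(t(t(a)))))) = 1 + 5 = 6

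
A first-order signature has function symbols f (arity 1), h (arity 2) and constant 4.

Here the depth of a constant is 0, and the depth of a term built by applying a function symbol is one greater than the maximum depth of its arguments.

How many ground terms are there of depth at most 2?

Write N_k for the number of ground terms of depth ≤ k. A term of depth ≤ k is either a constant or a function symbol applied to arguments of depth ≤ k−1, so N_k = 1 + N_{k-1} + N_{k-1}^2.
N_0 = 1
N_1 = 1 + 1 + 1^2 = 3
N_2 = 1 + 3 + 3^2 = 13

13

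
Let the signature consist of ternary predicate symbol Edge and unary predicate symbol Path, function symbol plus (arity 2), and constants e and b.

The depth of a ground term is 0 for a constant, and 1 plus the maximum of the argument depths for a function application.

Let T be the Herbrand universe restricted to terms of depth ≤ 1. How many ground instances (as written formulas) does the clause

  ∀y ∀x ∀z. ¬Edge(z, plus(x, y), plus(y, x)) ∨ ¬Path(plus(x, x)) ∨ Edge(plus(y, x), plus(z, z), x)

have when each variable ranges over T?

Ground terms of depth ≤ 1:
  Let N_k = |{terms of depth ≤ k}|. Then N_0 = 2 and N_k = 2 + N_{k-1}^2 for k ≥ 1 (one summand per function symbol, arity giving the exponent).
  N_0 = 2
  N_1 = 2 + 2^2 = 6
  Explicitly: e, b, plus(e, e), plus(e, b), plus(b, e), plus(b, b).
So there are 6 ground terms available for substitution.
There are 3 variables to instantiate (y, x, z), each occurring in at least one literal, so different choices give different ground instances.
Number of ground instances = 6^3 = 216.

216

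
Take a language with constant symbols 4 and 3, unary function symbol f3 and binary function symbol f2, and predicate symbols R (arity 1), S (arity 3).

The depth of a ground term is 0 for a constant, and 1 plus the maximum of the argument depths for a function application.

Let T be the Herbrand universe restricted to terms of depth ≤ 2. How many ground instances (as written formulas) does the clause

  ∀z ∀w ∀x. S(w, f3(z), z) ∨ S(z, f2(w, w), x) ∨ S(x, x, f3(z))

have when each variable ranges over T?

Ground terms of depth ≤ 2:
  Let N_k count ground terms of depth at most k. Each non-constant term of depth ≤ k is some function symbol applied to depth-≤(k−1) arguments, giving N_k = 2 + N_{k-1} + N_{k-1}^2.
  N_0 = 2
  N_1 = 2 + 2 + 2^2 = 8
  N_2 = 2 + 8 + 8^2 = 74
So there are 74 ground terms available for substitution.
The body mentions every one of the 3 quantified variables; since ground terms form a free algebra, no two substitutions collapse to the same formula.
Number of ground instances = 74^3 = 405224.

405224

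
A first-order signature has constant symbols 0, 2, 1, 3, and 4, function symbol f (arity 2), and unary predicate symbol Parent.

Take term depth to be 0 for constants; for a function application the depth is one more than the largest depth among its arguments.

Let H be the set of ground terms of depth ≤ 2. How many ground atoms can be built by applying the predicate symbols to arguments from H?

First count ground terms of depth ≤ 2.
Count level by level. With function symbols f/2, the terms of depth ≤ k are the 5 constants together with each function applied to depth-≤(k−1) tuples, so N_k = 5 + N_{k-1}^2.
N_0 = 5
N_1 = 5 + 5^2 = 30
N_2 = 5 + 30^2 = 905
So |H| = 905.
Ground atoms are formed by filling each argument slot of a predicate with a term from H, so an r-ary predicate gives |H|^r atoms:
  Parent: 905
Total ground atoms: 905.

905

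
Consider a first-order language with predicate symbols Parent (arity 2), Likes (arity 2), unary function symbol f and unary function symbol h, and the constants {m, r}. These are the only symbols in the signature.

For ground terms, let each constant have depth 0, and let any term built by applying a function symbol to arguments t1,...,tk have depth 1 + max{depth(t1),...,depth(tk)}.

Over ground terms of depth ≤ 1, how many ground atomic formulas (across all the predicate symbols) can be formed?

72

First count ground terms of depth ≤ 1.
If N_k denotes the number of depth-≤k ground terms, the 2 constants give N_0 = 2, and each function symbol of arity r contributes N_{k-1}^r new terms at level k: N_k = 2 + N_{k-1} + N_{k-1}.
N_0 = 2
N_1 = 2 + 2 + 2 = 6
Explicitly: m, r, f(m), f(r), h(m), h(r).
So |H| = 6.
For each predicate symbol, the number of ground atoms is |H| raised to its arity; summing:
  Parent: 6^2 = 36;  Likes: 6^2 = 36
Total ground atoms: 36 + 36 = 72.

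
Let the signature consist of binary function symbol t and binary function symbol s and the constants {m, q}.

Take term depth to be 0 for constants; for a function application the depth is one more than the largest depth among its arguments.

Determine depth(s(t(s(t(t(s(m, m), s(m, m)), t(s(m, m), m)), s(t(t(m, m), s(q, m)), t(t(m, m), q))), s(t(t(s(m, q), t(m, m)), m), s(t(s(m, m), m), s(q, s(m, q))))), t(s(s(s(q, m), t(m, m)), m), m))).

6

depth(s(m, m)) = 1 + max(0, 0) = 1
depth(t(s(m, m), s(m, m))) = 1 + max(1, 1) = 2
depth(t(s(m, m), m)) = 1 + max(1, 0) = 2
depth(t(t(s(m, m), s(m, m)), t(s(m, m), m))) = 1 + max(2, 2) = 3
depth(t(m, m)) = 1 + max(0, 0) = 1
depth(s(q, m)) = 1 + max(0, 0) = 1
depth(t(t(m, m), s(q, m))) = 1 + max(1, 1) = 2
depth(t(t(m, m), q)) = 1 + max(1, 0) = 2
depth(s(t(t(m, m), s(q, m)), t(t(m, m), q))) = 1 + max(2, 2) = 3
depth(s(t(t(s(m, m), s(m, m)), t(s(m, m), m)), s(t(t(m, m), s(q, m)), t(t(m, m), q)))) = 1 + max(3, 3) = 4
depth(s(m, q)) = 1 + max(0, 0) = 1
depth(t(s(m, q), t(m, m))) = 1 + max(1, 1) = 2
depth(t(t(s(m, q), t(m, m)), m)) = 1 + max(2, 0) = 3
depth(s(q, s(m, q))) = 1 + max(0, 1) = 2
depth(s(t(s(m, m), m), s(q, s(m, q)))) = 1 + max(2, 2) = 3
depth(s(t(t(s(m, q), t(m, m)), m), s(t(s(m, m), m), s(q, s(m, q))))) = 1 + max(3, 3) = 4
depth(t(s(t(t(s(m, m), s(m, m)), t(s(m, m), m)), s(t(t(m, m), s(q, m)), t(t(m, m), q))), s(t(t(s(m, q), t(m, m)), m), s(t(s(m, m), m), s(q, s(m, q)))))) = 1 + max(4, 4) = 5
depth(s(s(q, m), t(m, m))) = 1 + max(1, 1) = 2
depth(s(s(s(q, m), t(m, m)), m)) = 1 + max(2, 0) = 3
depth(t(s(s(s(q, m), t(m, m)), m), m)) = 1 + max(3, 0) = 4
depth(s(t(s(t(t(s(m, m), s(m, m)), t(s(m, m), m)), s(t(t(m, m), s(q, m)), t(t(m, m), q))), s(t(t(s(m, q), t(m, m)), m), s(t(s(m, m), m), s(q, s(m, q))))), t(s(s(s(q, m), t(m, m)), m), m))) = 1 + max(5, 4) = 6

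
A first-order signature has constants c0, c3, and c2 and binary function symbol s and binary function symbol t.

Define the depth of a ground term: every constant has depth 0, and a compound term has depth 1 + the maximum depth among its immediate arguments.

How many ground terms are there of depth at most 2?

Let N_k count ground terms of depth at most k. Each non-constant term of depth ≤ k is some function symbol applied to depth-≤(k−1) arguments, giving N_k = 3 + N_{k-1}^2 + N_{k-1}^2.
N_0 = 3
N_1 = 3 + 3^2 + 3^2 = 21
N_2 = 3 + 21^2 + 21^2 = 885

885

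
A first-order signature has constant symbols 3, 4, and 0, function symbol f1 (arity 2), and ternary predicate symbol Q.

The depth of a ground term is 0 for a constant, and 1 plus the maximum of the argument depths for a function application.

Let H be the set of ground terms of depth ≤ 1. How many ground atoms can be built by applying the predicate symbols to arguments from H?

1728

First count ground terms of depth ≤ 1.
Let N_k count ground terms of depth at most k. Each non-constant term of depth ≤ k is some function symbol applied to depth-≤(k−1) arguments, giving N_k = 3 + N_{k-1}^2.
N_0 = 3
N_1 = 3 + 3^2 = 12
Explicitly: 3, 4, 0, f1(3, 3), f1(3, 4), f1(3, 0), f1(4, 3), f1(4, 4), f1(4, 0), f1(0, 3), f1(0, 4), f1(0, 0).
So |H| = 12.
Ground atoms are formed by filling each argument slot of a predicate with a term from H, so an r-ary predicate gives |H|^r atoms:
  Q: 12^3 = 1728
Total ground atoms: 1728.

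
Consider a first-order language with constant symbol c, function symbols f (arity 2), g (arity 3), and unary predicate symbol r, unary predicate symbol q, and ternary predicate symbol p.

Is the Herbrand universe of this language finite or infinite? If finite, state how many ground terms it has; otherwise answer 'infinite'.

infinite

The signature has at least one function symbol (f, arity 2) and at least one constant (c).
Iterating f gives infinitely many distinct ground terms: c, f(c, c), f(f(c, c), f(c, c)), ...
So the Herbrand universe is infinite.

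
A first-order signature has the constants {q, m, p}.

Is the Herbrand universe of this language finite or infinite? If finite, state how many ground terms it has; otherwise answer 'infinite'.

3

There are no function symbols, so every ground term is one of the 3 constants.
The Herbrand universe is {q, m, p}, which is finite with 3 elements.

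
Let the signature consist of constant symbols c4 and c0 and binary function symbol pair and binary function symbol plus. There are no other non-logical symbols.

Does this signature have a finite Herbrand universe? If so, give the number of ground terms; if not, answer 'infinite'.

The signature has at least one function symbol (pair, arity 2) and at least one constant (c4).
Iterating pair gives infinitely many distinct ground terms: c4, pair(c4, c4), pair(pair(c4, c4), pair(c4, c4)), ...
So the Herbrand universe is infinite.

infinite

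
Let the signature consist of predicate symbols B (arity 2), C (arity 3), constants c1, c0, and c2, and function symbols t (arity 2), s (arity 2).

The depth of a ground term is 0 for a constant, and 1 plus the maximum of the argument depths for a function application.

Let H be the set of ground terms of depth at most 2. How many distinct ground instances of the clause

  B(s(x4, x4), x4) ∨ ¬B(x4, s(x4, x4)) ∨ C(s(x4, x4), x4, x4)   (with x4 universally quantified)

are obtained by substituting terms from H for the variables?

Ground terms of depth ≤ 2:
  If N_k denotes the number of depth-≤k ground terms, the 3 constants give N_0 = 3, and each function symbol of arity r contributes N_{k-1}^r new terms at level k: N_k = 3 + N_{k-1}^2 + N_{k-1}^2.
  N_0 = 3
  N_1 = 3 + 3^2 + 3^2 = 21
  N_2 = 3 + 21^2 + 21^2 = 885
So there are 885 ground terms available for substitution.
There is 1 variable to instantiate (x4),  occurring in at least one literal, so different choices give different ground instances.
Number of ground instances = 885.

885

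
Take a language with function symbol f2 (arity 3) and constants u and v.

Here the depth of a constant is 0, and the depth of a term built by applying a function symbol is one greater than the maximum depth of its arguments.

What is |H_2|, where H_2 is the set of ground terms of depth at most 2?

Write N_k for the number of ground terms of depth ≤ k. A term of depth ≤ k is either a constant or a function symbol applied to arguments of depth ≤ k−1, so N_k = 2 + N_{k-1}^3.
N_0 = 2
N_1 = 2 + 2^3 = 10
N_2 = 2 + 10^3 = 1002

1002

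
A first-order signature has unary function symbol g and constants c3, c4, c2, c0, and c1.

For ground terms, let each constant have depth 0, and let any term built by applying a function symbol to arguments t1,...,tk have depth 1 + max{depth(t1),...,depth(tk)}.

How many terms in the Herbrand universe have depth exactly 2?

5

Write N_k for the number of ground terms of depth ≤ k. A term of depth ≤ k is either a constant or a function symbol applied to arguments of depth ≤ k−1, so N_k = 5 + N_{k-1}.
N_0 = 5
N_1 = 5 + 5 = 10
N_2 = 5 + 10 = 15
Terms of depth exactly 2: N_2 − N_1 = 15 − 10 = 5.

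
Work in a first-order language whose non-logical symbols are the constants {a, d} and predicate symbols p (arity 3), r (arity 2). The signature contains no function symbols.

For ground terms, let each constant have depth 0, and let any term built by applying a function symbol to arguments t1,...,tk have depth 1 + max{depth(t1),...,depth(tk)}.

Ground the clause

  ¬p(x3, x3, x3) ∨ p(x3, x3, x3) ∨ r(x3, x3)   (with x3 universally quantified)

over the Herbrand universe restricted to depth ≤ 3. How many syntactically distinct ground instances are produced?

2

Ground terms of depth ≤ 3:
  With no function symbols every ground term is a constant, so there are exactly 2 ground terms at every depth bound.
  N_0 = 2
  N_1 = 2
  N_2 = 2
  N_3 = 2
  Explicitly: a, d.
So there are 2 ground terms available for substitution.
There is 1 variable to instantiate (x3),  occurring in at least one literal, so different choices give different ground instances.
Number of ground instances = 2.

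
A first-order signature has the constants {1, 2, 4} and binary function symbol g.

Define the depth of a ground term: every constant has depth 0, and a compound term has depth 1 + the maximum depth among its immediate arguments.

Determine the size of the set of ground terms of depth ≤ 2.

Let N_k count ground terms of depth at most k. Each non-constant term of depth ≤ k is some function symbol applied to depth-≤(k−1) arguments, giving N_k = 3 + N_{k-1}^2.
N_0 = 3
N_1 = 3 + 3^2 = 12
N_2 = 3 + 12^2 = 147

147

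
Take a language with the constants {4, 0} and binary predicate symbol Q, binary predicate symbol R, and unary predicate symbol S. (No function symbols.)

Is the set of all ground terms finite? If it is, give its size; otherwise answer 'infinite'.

2

There are no function symbols, so every ground term is one of the 2 constants.
The Herbrand universe is {4, 0}, which is finite with 2 elements.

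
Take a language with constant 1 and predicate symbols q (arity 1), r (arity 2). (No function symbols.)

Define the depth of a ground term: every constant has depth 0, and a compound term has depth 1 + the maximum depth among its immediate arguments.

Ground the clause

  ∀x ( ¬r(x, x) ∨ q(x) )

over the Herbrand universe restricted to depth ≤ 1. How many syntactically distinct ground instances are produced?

1

Ground terms of depth ≤ 1:
  With no function symbols every ground term is a constant, so there is exactly 1 ground term at every depth bound.
  N_0 = 1
  N_1 = 1
So there is exactly 1 ground term available for substitution.
The body mentions the single quantified variable x; since ground terms form a free algebra, no two substitutions collapse to the same formula.
Number of ground instances = 1.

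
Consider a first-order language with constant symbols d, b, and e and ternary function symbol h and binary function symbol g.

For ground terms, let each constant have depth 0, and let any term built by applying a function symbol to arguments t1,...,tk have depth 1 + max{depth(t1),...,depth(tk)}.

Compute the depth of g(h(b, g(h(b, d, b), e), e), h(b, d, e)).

4

depth(h(b, d, b)) = 1 + max(0, 0, 0) = 1
depth(g(h(b, d, b), e)) = 1 + max(1, 0) = 2
depth(h(b, g(h(b, d, b), e), e)) = 1 + max(0, 2, 0) = 3
depth(h(b, d, e)) = 1 + max(0, 0, 0) = 1
depth(g(h(b, g(h(b, d, b), e), e), h(b, d, e))) = 1 + max(3, 1) = 4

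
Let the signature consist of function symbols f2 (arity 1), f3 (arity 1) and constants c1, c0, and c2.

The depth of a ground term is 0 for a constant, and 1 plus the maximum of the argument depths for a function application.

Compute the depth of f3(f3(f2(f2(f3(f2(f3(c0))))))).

depth(f3(c0)) = 1 + depth(c0) = 1 + 0 = 1
depth(f2(f3(c0))) = 1 + depth(f3(c0)) = 1 + 1 = 2
depth(f3(f2(f3(c0)))) = 1 + depth(f2(f3(c0))) = 1 + 2 = 3
depth(f2(f3(f2(f3(c0))))) = 1 + depth(f3(f2(f3(c0)))) = 1 + 3 = 4
depth(f2(f2(f3(f2(f3(c0)))))) = 1 + depth(f2(f3(f2(f3(c0))))) = 1 + 4 = 5
depth(f3(f2(f2(f3(f2(f3(c0))))))) = 1 + depth(f2(f2(f3(f2(f3(c0)))))) = 1 + 5 = 6
depth(f3(f3(f2(f2(f3(f2(f3(c0)))))))) = 1 + depth(f3(f2(f2(f3(f2(f3(c0))))))) = 1 + 6 = 7

7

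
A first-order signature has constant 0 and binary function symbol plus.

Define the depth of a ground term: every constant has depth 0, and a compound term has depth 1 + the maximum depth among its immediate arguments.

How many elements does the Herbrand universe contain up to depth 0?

1

Write N_k for the number of ground terms of depth ≤ k. A term of depth ≤ k is either a constant or a function symbol applied to arguments of depth ≤ k−1, so N_k = 1 + N_{k-1}^2.
N_0 = 1
Explicitly: 0.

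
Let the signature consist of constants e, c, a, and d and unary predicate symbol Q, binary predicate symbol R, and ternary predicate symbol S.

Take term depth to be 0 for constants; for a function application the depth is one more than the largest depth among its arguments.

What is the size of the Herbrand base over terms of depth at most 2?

84

First count ground terms of depth ≤ 2.
With no function symbols every ground term is a constant, so there are exactly 4 ground terms at every depth bound.
N_0 = 4
N_1 = 4
N_2 = 4
Explicitly: e, c, a, d.
So |H| = 4.
A ground atom is a predicate applied to a tuple of terms from H, so the count is the sum over predicates of |H|^arity:
  Q: 4;  R: 4^2 = 16;  S: 4^3 = 64
Total ground atoms: 4 + 16 + 64 = 84.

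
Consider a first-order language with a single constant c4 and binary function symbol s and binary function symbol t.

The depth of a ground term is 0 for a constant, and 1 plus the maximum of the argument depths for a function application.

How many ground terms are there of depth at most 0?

1

If N_k denotes the number of depth-≤k ground terms, the 1 constant gives N_0 = 1, and each function symbol of arity r contributes N_{k-1}^r new terms at level k: N_k = 1 + N_{k-1}^2 + N_{k-1}^2.
N_0 = 1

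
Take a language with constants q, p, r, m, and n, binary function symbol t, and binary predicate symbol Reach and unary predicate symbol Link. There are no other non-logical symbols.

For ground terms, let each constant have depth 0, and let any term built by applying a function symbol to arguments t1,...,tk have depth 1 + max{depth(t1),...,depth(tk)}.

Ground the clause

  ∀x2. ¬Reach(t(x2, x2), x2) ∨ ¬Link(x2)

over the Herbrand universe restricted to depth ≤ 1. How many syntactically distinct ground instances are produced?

Ground terms of depth ≤ 1:
  Let N_k = |{terms of depth ≤ k}|. Then N_0 = 5 and N_k = 5 + N_{k-1}^2 for k ≥ 1 (one summand per function symbol, arity giving the exponent).
  N_0 = 5
  N_1 = 5 + 5^2 = 30
So there are 30 ground terms available for substitution.
The body mentions the single quantified variable x2; since ground terms form a free algebra, no two substitutions collapse to the same formula.
Number of ground instances = 30.

30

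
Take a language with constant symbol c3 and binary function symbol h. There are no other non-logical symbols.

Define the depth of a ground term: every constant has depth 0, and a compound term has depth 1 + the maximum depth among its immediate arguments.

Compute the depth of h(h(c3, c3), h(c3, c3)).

depth(h(c3, c3)) = 1 + max(0, 0) = 1
depth(h(h(c3, c3), h(c3, c3))) = 1 + max(1, 1) = 2

2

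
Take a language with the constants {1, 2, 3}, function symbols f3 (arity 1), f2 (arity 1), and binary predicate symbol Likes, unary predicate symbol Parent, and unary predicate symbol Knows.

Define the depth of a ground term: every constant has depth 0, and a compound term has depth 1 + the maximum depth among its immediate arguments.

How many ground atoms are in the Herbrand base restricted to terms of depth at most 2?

483

First count ground terms of depth ≤ 2.
Let N_k = |{terms of depth ≤ k}|. Then N_0 = 3 and N_k = 3 + N_{k-1} + N_{k-1} for k ≥ 1 (one summand per function symbol, arity giving the exponent).
N_0 = 3
N_1 = 3 + 3 + 3 = 9
N_2 = 3 + 9 + 9 = 21
So |H| = 21.
Ground atoms are formed by filling each argument slot of a predicate with a term from H, so an r-ary predicate gives |H|^r atoms:
  Likes: 21^2 = 441;  Parent: 21;  Knows: 21
Total ground atoms: 441 + 21 + 21 = 483.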